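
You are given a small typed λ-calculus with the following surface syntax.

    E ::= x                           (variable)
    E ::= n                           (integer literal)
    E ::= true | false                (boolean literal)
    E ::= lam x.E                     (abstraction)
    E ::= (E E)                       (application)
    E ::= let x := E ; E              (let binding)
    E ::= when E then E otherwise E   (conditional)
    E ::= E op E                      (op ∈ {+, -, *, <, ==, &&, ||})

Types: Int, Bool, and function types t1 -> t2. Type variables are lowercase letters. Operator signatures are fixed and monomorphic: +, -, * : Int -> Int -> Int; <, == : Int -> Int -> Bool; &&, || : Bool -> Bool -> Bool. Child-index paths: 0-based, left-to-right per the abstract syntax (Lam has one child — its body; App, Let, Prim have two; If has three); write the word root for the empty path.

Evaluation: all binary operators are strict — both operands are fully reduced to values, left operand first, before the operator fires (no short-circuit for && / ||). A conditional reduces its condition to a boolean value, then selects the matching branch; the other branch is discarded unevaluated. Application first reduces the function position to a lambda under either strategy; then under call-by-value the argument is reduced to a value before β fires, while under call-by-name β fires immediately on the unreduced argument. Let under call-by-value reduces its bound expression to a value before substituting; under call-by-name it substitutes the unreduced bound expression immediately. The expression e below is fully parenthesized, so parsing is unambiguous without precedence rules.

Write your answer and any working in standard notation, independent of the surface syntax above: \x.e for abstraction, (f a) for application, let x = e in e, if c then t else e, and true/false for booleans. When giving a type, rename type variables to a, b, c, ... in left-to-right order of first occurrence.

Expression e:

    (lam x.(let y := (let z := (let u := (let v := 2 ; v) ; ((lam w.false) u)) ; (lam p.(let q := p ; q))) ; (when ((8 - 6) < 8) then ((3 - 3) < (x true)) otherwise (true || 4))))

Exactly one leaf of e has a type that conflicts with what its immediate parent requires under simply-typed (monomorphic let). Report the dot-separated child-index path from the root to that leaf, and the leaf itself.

Derivation:
let v : Int
v : Int
let u : Int
\w._ : b -> Bool
u : Int
  unify b -> Bool ~ Int -> c
  unify b ~ Int
  unify Bool ~ c
_ _ : Bool
let z : Bool
p : d
let q : d
q : d
\p._ : d -> d
let y : d -> d
  unify Int ~ Int
  unify Int ~ Int
  unify Int ~ Int
  unify Int ~ Int
  unify Bool ~ Bool
  unify Int ~ Int
  unify Int ~ Int
  unify Int ~ Int
x : a
  unify a ~ Bool -> e
_ _ : e
  unify e ~ Int
  unify Bool ~ Bool
  unify Int ~ Bool
  FAIL: mismatch Int ~ Bool

Answer: 0.1.2.1 : 4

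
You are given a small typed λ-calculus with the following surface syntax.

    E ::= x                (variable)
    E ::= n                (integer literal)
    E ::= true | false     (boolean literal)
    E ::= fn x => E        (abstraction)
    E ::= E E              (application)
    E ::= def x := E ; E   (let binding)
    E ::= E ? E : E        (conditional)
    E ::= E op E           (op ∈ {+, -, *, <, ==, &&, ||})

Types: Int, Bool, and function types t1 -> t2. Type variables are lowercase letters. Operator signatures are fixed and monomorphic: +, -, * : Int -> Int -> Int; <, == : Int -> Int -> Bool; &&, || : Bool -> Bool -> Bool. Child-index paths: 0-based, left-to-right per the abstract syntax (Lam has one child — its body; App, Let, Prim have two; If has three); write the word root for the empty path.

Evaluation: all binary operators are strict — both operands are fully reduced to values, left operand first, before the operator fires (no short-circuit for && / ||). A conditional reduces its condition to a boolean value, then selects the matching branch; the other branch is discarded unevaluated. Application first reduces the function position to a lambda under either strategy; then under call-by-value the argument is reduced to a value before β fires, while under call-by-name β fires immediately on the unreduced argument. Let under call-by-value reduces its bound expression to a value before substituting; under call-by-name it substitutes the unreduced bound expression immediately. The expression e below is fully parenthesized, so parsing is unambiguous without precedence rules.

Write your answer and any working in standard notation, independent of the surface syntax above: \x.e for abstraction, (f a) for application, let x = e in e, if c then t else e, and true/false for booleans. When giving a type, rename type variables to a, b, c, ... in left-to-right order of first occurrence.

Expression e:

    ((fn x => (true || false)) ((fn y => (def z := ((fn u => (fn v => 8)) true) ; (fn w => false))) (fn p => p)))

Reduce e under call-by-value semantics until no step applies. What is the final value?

Working:
step 0: ((\x.(true || false)) ((\y.(let z = ((\u.(\v.8)) true) in (\w.false))) (\p.p)))
step 1: [beta@1] ((\x.(true || false)) (let z = ((\u.(\v.8)) true) in (\w.false)))
step 2: [beta@1.0] ((\x.(true || false)) (let z = (\v.8) in (\w.false)))
step 3: [let@1] ((\x.(true || false)) (\w.false))
step 4: [beta@root] (true || false)
step 5: [delta@root] true

Answer: true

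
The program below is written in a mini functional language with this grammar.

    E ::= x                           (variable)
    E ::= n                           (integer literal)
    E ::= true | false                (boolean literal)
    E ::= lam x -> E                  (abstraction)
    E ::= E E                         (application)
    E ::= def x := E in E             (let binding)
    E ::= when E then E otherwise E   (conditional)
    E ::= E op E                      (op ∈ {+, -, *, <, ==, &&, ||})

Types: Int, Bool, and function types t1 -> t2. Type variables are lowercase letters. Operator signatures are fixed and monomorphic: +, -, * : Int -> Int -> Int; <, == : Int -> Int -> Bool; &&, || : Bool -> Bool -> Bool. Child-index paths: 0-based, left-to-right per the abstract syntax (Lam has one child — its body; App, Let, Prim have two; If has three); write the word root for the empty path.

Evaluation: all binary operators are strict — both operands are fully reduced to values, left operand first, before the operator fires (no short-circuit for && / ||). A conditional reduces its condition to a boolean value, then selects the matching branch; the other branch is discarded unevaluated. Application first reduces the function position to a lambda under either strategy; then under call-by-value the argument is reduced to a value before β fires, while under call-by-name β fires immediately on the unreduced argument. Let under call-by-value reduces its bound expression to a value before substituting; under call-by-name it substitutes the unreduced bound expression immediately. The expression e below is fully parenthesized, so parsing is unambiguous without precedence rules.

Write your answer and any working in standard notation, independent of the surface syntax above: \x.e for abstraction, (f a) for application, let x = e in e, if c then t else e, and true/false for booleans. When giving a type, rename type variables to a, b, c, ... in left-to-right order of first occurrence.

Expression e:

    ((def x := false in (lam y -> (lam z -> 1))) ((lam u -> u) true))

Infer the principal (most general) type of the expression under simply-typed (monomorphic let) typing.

Derivation:
let x : Bool
\z._ : b -> Int
\y._ : a -> b -> Int
u : c
\u._ : c -> c
  unify c -> c ~ Bool -> d
  unify c ~ Bool
  unify Bool ~ d
_ _ : Bool
  unify a -> b -> Int ~ Bool -> e
  unify a ~ Bool
  unify b -> Int ~ e
_ _ : b -> Int

Answer: a -> Int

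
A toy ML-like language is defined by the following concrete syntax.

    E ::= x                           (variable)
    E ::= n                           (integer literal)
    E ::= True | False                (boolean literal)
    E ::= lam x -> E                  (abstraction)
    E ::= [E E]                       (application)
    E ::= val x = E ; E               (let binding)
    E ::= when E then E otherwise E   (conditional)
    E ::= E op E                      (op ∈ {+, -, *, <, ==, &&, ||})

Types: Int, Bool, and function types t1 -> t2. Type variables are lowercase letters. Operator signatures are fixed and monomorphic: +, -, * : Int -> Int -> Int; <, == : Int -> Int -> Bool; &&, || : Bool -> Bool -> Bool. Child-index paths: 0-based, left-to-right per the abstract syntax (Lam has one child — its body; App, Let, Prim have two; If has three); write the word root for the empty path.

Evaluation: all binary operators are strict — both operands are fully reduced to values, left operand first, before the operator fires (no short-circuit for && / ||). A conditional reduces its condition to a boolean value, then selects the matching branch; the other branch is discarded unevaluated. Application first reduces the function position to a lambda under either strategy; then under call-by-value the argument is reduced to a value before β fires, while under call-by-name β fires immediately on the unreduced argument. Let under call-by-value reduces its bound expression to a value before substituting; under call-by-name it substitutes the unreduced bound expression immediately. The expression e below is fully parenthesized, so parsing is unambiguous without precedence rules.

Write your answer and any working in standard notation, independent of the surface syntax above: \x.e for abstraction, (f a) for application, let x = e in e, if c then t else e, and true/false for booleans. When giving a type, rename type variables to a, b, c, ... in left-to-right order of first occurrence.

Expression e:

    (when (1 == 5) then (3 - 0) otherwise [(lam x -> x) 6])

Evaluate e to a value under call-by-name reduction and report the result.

Derivation:
step 0: (if (1 == 5) then (3 - 0) else ((\x.x) 6))
step 1: [delta@0] (if false then (3 - 0) else ((\x.x) 6))
step 2: [if@root] ((\x.x) 6)
step 3: [beta@root] 6

Answer: 6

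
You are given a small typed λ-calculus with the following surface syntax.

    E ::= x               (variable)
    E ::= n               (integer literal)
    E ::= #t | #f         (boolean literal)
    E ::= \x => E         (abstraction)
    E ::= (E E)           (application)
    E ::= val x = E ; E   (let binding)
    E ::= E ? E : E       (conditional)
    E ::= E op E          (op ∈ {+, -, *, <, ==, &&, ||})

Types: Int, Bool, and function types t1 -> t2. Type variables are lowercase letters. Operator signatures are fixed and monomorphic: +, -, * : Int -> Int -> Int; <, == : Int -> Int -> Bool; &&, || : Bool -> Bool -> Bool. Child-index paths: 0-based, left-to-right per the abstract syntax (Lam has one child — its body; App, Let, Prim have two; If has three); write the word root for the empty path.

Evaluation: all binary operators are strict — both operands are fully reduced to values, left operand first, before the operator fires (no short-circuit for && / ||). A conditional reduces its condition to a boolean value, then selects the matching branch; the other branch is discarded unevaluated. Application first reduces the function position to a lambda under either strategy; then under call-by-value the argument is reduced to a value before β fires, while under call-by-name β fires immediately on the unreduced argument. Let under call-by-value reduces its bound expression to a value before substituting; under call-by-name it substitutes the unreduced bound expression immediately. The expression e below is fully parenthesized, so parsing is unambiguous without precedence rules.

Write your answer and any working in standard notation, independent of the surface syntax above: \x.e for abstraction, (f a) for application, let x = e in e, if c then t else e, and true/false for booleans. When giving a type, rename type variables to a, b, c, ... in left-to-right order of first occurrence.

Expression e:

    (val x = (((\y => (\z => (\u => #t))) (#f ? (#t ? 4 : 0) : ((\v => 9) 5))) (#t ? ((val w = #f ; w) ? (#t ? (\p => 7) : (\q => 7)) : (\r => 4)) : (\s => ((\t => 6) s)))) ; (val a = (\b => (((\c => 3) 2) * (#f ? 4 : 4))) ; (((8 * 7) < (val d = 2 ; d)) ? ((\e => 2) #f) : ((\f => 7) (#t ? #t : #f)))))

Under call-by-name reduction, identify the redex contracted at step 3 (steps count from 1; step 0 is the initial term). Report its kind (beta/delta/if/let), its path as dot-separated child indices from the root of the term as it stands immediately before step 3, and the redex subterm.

Answer: delta at 0.0 : (8 * 7)

Trace:
step 0: (let x = (((\y.(\z.(\u.true))) (if false then (if true then 4 else 0) else ((\v.9) 5))) (if true then (if (let w = false in w) then (if true then (\p.7) else (\q.7)) else (\r.4)) else (\s.((\t.6) s)))) in (let a = (\b.(((\c.3) 2) * (if false then 4 else 4))) in (if ((8 * 7) < (let d = 2 in d)) then ((\e.2) false) else ((\f.7) (if true then true else false)))))
step 1: [let@root] (let a = (\b.(((\c.3) 2) * (if false then 4 else 4))) in (if ((8 * 7) < (let d = 2 in d)) then ((\e.2) false) else ((\f.7) (if true then true else false))))
step 2: [let@root] (if ((8 * 7) < (let d = 2 in d)) then ((\e.2) false) else ((\f.7) (if true then true else false)))
step 3: [delta@0.0] (if (56 < (let d = 2 in d)) then ((\e.2) false) else ((\f.7) (if true then true else false)))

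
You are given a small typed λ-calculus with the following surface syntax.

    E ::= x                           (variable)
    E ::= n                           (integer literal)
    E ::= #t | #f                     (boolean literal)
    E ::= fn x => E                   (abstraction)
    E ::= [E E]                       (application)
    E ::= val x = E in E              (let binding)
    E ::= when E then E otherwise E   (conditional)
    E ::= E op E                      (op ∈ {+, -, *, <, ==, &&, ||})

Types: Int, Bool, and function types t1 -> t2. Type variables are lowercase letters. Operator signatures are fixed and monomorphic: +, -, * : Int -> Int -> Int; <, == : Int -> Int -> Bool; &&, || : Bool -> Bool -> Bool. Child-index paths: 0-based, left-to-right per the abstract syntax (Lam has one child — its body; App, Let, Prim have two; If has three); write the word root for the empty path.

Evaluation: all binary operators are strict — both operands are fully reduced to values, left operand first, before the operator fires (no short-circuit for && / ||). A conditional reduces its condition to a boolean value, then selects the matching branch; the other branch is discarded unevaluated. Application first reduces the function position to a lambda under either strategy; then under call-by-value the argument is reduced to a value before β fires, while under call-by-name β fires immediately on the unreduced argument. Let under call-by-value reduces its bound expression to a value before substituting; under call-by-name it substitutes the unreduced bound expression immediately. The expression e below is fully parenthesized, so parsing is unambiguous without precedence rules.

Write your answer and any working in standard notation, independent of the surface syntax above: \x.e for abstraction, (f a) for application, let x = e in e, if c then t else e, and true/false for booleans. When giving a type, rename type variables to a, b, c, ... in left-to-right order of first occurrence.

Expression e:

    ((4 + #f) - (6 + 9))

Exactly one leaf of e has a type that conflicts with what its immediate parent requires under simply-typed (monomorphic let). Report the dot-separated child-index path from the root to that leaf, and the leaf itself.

Trace:
  unify Int ~ Int
  unify Bool ~ Int
  FAIL: mismatch Bool ~ Int

Answer: 0.1 : false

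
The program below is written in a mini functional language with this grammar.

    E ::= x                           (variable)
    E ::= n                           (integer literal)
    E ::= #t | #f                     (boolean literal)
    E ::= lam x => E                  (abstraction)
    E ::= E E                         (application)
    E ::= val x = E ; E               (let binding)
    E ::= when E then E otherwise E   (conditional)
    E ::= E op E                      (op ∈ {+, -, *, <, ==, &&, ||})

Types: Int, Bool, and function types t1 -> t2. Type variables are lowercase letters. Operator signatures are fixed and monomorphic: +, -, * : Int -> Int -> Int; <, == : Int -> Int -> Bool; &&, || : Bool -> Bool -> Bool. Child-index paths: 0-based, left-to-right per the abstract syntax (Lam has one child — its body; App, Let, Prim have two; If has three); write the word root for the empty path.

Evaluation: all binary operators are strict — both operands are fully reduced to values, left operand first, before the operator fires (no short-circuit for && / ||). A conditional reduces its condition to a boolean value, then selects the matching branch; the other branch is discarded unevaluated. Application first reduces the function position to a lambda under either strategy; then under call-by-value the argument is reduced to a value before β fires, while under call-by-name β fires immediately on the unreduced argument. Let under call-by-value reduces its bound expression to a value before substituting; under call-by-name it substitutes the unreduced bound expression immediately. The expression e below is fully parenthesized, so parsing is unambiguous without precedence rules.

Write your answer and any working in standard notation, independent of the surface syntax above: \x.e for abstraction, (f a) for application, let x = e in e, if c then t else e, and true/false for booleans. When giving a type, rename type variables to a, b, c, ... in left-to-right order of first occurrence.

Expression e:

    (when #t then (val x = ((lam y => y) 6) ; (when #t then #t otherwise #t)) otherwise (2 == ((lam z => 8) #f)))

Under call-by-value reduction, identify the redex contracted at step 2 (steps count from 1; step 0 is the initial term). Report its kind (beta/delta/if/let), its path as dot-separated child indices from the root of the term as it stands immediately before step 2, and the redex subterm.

Answer: beta at 0 : ((\y.y) 6)

Working:
step 0: (if true then (let x = ((\y.y) 6) in (if true then true else true)) else (2 == ((\z.8) false)))
step 1: [if@root] (let x = ((\y.y) 6) in (if true then true else true))
step 2: [beta@0] (let x = 6 in (if true then true else true))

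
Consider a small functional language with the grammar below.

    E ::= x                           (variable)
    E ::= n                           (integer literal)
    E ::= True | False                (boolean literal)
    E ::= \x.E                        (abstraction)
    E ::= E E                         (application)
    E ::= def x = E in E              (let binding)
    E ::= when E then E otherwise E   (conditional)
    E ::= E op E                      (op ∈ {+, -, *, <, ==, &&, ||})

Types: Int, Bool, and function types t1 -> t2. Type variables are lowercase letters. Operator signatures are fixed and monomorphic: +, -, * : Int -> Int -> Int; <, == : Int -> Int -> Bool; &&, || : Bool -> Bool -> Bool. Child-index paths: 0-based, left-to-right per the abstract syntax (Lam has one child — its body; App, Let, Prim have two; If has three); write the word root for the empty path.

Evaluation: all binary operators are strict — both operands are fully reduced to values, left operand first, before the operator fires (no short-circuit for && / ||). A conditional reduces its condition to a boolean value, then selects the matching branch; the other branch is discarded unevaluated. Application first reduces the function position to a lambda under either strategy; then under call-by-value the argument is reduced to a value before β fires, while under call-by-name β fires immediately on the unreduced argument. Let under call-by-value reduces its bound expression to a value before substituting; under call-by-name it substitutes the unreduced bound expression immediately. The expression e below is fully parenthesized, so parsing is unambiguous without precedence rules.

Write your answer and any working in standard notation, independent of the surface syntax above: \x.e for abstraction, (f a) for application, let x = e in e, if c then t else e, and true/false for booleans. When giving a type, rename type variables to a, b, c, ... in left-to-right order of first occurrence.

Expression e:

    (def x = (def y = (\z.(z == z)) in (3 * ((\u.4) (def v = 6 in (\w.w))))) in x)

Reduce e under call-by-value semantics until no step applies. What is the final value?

Derivation:
step 0: (let x = (let y = (\z.(z == z)) in (3 * ((\u.4) (let v = 6 in (\w.w))))) in x)
step 1: [let@0] (let x = (3 * ((\u.4) (let v = 6 in (\w.w)))) in x)
step 2: [let@0.1.1] (let x = (3 * ((\u.4) (\w.w))) in x)
step 3: [beta@0.1] (let x = (3 * 4) in x)
step 4: [delta@0] (let x = 12 in x)
step 5: [let@root] 12

Answer: 12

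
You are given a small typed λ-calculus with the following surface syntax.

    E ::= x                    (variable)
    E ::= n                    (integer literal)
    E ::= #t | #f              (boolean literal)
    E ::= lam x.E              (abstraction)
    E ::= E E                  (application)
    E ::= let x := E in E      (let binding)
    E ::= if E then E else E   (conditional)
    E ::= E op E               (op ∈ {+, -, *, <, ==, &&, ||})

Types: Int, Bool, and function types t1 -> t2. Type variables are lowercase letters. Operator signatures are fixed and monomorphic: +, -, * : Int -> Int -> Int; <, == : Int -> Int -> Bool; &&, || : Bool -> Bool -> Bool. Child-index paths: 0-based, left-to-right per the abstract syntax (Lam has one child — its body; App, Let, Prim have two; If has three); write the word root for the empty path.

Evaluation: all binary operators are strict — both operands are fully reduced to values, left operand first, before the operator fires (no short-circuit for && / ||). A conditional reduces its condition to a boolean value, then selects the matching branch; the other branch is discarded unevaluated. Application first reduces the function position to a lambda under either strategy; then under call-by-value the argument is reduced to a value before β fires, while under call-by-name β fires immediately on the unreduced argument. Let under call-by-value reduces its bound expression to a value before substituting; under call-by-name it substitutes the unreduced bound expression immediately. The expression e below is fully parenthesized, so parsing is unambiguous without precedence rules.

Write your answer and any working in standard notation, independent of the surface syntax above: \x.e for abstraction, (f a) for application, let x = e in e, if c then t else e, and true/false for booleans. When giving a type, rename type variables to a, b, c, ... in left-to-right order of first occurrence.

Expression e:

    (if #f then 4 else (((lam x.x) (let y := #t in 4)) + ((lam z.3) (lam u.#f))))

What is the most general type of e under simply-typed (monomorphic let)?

Trace:
  unify Bool ~ Bool
x : a
\x._ : a -> a
let y : Bool
  unify a -> a ~ Int -> b
  unify a ~ Int
  unify Int ~ b
_ _ : Int
  unify Int ~ Int
\z._ : c -> Int
\u._ : d -> Bool
  unify c -> Int ~ (d -> Bool) -> e
  unify c ~ d -> Bool
  unify Int ~ e
_ _ : Int
  unify Int ~ Int
  unify Int ~ Int

Answer: Int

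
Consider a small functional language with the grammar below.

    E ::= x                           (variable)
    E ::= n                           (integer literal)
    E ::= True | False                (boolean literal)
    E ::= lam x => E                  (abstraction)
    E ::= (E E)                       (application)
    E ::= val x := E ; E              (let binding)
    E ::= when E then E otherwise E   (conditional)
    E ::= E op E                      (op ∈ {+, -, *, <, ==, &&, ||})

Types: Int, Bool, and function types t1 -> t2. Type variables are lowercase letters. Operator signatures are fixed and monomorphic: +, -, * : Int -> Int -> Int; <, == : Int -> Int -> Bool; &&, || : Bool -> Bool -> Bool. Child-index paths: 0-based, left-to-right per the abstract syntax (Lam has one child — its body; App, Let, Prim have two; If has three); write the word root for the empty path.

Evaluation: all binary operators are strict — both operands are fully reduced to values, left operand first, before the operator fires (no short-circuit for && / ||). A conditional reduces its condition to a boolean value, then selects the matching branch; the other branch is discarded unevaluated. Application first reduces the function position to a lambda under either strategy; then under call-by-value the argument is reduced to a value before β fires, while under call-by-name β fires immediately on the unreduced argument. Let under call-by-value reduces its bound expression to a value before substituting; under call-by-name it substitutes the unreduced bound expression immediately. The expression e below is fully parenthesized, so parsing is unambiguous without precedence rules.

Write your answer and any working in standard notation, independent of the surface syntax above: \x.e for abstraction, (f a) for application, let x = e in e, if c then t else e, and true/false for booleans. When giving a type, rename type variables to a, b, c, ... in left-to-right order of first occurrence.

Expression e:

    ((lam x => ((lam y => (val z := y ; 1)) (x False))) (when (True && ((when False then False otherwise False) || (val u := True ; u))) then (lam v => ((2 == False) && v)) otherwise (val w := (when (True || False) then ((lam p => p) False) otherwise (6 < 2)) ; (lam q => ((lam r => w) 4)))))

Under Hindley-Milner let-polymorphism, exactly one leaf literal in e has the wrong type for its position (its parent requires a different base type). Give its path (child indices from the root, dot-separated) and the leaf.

Derivation:
y : b
let z : b
\y._ : b -> Int
x : a
  unify a ~ Bool -> c
_ _ : c
  unify b -> Int ~ c -> d
  unify b ~ c
  unify Int ~ d
_ _ : Int
\x._ : (Bool -> c) -> Int
  unify Bool ~ Bool
  unify Bool ~ Bool
  unify Bool ~ Bool
  unify Bool ~ Bool
let u : Bool
u : Bool
  unify Bool ~ Bool
  unify Bool ~ Bool
  unify Bool ~ Bool
  unify Int ~ Int
  unify Bool ~ Int
  FAIL: mismatch Bool ~ Int

Answer: 1.1.0.0.1 : false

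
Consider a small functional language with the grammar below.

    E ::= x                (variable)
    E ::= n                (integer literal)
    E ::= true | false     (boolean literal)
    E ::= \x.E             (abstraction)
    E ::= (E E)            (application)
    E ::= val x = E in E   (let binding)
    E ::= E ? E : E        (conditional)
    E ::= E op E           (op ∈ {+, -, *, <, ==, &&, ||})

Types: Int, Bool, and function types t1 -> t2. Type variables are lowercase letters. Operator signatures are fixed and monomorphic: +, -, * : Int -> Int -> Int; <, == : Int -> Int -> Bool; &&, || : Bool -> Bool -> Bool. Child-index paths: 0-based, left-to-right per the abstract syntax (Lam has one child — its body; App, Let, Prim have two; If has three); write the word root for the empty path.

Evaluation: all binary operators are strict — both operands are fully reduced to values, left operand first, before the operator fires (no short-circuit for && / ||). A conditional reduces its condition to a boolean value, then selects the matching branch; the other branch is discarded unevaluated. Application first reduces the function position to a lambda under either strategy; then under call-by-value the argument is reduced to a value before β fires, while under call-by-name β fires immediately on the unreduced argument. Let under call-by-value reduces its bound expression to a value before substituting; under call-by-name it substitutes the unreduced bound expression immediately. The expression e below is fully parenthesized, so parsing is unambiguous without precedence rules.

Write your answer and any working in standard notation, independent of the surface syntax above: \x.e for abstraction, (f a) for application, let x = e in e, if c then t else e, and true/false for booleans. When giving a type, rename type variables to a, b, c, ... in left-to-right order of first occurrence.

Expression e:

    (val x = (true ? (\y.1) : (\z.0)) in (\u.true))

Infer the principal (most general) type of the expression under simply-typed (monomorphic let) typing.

Trace:
  unify Bool ~ Bool
\y._ : a -> Int
\z._ : b -> Int
  unify a -> Int ~ b -> Int
  unify a ~ b
  unify Int ~ Int
let x : b -> Int
\u._ : c -> Bool

Answer: a -> Bool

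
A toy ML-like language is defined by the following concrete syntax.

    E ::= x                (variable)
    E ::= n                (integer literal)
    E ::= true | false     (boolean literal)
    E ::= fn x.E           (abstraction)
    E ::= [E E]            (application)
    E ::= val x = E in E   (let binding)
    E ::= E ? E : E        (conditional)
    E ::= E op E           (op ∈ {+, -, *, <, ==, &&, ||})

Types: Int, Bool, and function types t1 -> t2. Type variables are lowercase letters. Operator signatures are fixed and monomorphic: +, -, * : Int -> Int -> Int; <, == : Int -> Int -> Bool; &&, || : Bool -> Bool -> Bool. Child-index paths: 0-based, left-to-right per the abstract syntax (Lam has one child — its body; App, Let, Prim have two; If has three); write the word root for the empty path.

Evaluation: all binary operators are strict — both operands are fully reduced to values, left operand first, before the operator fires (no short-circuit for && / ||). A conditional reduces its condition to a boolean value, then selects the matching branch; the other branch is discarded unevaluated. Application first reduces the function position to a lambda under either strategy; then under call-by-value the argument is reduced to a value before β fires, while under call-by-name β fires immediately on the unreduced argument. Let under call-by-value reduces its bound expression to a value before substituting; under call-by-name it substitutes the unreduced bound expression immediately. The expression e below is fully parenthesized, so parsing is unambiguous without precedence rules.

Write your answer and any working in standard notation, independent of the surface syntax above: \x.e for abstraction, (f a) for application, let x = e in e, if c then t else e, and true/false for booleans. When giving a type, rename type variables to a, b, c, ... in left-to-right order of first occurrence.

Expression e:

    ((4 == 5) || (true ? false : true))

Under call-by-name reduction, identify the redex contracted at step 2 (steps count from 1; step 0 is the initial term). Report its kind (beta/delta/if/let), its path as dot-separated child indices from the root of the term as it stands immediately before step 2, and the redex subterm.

Derivation:
step 0: ((4 == 5) || (if true then false else true))
step 1: [delta@0] (false || (if true then false else true))
step 2: [if@1] (false || false)

Answer: if at 1 : (if true then false else true)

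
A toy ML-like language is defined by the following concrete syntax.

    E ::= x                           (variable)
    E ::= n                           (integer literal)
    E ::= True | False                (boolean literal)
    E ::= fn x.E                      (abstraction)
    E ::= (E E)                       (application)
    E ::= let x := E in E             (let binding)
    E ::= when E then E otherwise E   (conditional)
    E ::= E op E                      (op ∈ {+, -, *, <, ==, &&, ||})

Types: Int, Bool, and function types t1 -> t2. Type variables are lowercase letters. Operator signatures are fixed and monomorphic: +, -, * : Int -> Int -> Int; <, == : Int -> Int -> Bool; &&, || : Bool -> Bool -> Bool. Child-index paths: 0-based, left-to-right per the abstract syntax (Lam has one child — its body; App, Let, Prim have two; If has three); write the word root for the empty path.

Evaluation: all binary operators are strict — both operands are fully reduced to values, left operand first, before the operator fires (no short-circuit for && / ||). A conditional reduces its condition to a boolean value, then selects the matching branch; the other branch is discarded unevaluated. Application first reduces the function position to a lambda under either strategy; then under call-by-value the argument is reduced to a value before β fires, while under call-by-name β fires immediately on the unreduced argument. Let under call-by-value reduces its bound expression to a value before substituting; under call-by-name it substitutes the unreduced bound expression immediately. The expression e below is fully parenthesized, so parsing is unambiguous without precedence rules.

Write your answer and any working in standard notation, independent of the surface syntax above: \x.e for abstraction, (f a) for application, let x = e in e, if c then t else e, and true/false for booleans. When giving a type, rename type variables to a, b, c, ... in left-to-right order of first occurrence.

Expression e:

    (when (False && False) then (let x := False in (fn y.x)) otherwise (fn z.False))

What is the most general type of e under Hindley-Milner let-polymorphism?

Answer: a -> Bool

Working:
  unify Bool ~ Bool
  unify Bool ~ Bool
  unify Bool ~ Bool
let x : Bool
x : Bool
\y._ : a -> Bool
\z._ : b -> Bool
  unify a -> Bool ~ b -> Bool
  unify a ~ b
  unify Bool ~ Bool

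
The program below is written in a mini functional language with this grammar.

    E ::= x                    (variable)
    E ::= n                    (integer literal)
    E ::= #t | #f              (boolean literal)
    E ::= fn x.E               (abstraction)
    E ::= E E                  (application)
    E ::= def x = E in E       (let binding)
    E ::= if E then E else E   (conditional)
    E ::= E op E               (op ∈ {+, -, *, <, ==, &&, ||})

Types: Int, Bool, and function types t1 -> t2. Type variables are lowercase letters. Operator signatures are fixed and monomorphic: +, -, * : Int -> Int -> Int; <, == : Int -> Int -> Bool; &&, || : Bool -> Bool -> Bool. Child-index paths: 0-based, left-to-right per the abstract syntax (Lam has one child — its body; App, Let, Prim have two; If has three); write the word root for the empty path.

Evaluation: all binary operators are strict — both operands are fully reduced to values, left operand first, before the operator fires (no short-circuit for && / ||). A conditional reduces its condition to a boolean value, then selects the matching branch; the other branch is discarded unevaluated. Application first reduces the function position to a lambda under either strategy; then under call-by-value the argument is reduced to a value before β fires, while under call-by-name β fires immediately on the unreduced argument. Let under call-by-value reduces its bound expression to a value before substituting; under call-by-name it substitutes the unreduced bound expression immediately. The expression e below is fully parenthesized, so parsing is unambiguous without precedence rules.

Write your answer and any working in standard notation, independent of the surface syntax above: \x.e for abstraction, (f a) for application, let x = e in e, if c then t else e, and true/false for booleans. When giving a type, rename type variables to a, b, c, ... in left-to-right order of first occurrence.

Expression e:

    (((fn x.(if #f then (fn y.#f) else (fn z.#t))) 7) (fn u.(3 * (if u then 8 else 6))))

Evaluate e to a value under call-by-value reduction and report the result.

Answer: true

Derivation:
step 0: (((\x.(if false then (\y.false) else (\z.true))) 7) (\u.(3 * (if u then 8 else 6))))
step 1: [beta@0] ((if false then (\y.false) else (\z.true)) (\u.(3 * (if u then 8 else 6))))
step 2: [if@0] ((\z.true) (\u.(3 * (if u then 8 else 6))))
step 3: [beta@root] true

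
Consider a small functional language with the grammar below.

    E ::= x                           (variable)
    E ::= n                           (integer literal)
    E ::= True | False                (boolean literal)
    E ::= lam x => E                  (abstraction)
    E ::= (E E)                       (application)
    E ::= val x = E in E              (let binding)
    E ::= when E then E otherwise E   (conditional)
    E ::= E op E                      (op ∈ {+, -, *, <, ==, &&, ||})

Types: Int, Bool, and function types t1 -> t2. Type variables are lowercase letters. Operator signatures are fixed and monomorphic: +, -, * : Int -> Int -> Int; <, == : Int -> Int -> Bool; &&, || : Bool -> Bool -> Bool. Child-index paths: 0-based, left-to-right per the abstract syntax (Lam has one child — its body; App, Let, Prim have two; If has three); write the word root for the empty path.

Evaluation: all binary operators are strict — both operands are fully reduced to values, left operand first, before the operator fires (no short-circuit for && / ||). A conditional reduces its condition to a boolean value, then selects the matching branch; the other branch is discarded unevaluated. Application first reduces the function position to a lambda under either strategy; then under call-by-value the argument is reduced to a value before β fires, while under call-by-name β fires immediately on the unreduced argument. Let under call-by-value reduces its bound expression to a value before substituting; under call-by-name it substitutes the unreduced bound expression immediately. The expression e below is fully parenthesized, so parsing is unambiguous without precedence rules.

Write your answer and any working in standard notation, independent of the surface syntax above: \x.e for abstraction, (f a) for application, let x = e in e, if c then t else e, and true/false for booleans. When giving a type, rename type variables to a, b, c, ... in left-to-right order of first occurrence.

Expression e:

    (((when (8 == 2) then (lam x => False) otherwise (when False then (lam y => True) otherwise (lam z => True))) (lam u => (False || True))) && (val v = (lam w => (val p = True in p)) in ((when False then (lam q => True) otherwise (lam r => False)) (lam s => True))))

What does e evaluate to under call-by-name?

Trace:
step 0: (((if (8 == 2) then (\x.false) else (if false then (\y.true) else (\z.true))) (\u.(false || true))) && (let v = (\w.(let p = true in p)) in ((if false then (\q.true) else (\r.false)) (\s.true))))
step 1: [delta@0.0.0] (((if false then (\x.false) else (if false then (\y.true) else (\z.true))) (\u.(false || true))) && (let v = (\w.(let p = true in p)) in ((if false then (\q.true) else (\r.false)) (\s.true))))
step 2: [if@0.0] (((if false then (\y.true) else (\z.true)) (\u.(false || true))) && (let v = (\w.(let p = true in p)) in ((if false then (\q.true) else (\r.false)) (\s.true))))
step 3: [if@0.0] (((\z.true) (\u.(false || true))) && (let v = (\w.(let p = true in p)) in ((if false then (\q.true) else (\r.false)) (\s.true))))
step 4: [beta@0] (true && (let v = (\w.(let p = true in p)) in ((if false then (\q.true) else (\r.false)) (\s.true))))
step 5: [let@1] (true && ((if false then (\q.true) else (\r.false)) (\s.true)))
step 6: [if@1.0] (true && ((\r.false) (\s.true)))
step 7: [beta@1] (true && false)
step 8: [delta@root] false

Answer: false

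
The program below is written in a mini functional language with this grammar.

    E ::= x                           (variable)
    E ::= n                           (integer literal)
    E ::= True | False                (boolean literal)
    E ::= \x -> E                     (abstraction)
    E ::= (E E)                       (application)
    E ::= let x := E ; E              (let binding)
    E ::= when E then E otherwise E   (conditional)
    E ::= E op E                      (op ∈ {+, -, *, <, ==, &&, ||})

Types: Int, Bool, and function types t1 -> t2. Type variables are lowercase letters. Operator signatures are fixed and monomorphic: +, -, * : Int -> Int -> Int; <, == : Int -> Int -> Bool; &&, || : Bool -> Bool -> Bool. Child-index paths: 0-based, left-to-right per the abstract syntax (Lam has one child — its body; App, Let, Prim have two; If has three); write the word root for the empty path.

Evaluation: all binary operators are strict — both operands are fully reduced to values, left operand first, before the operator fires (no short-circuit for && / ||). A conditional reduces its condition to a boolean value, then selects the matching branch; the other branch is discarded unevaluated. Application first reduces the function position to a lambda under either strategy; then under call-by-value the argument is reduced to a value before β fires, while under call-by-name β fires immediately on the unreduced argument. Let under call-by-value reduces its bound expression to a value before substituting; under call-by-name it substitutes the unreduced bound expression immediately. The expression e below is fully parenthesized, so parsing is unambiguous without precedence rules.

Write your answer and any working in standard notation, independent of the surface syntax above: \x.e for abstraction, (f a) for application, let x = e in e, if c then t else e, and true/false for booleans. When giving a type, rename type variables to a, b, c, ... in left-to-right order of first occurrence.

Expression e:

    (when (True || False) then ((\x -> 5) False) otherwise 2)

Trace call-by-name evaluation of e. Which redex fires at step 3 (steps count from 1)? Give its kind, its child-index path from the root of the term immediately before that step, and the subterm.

Trace:
step 0: (if (true || false) then ((\x.5) false) else 2)
step 1: [delta@0] (if true then ((\x.5) false) else 2)
step 2: [if@root] ((\x.5) false)
step 3: [beta@root] 5

Answer: beta at root : ((\x.5) false)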